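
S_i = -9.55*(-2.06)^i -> [-9.55, 19.67, -40.53, 83.48, -171.98]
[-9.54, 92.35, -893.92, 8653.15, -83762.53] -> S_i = -9.54*(-9.68)^i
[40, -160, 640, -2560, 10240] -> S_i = 40*-4^i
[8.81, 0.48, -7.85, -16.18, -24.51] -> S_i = 8.81 + -8.33*i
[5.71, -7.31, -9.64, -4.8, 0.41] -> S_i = Random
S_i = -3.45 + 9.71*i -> [-3.45, 6.26, 15.97, 25.68, 35.39]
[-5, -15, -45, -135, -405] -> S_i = -5*3^i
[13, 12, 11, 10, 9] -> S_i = 13 + -1*i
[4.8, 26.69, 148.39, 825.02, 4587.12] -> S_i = 4.80*5.56^i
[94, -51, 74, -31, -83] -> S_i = Random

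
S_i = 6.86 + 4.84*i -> [6.86, 11.7, 16.54, 21.38, 26.22]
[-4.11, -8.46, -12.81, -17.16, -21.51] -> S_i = -4.11 + -4.35*i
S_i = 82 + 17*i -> [82, 99, 116, 133, 150]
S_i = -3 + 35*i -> [-3, 32, 67, 102, 137]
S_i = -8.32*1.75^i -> [-8.32, -14.56, -25.48, -44.59, -78.03]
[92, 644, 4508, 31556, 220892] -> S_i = 92*7^i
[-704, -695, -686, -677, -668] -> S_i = -704 + 9*i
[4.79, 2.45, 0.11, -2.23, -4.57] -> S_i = 4.79 + -2.34*i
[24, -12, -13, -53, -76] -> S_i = Random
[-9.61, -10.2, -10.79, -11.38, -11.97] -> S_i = -9.61 + -0.59*i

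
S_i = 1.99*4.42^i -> [1.99, 8.8, 38.88, 171.84, 759.53]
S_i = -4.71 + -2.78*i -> [-4.71, -7.49, -10.27, -13.05, -15.83]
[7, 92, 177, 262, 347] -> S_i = 7 + 85*i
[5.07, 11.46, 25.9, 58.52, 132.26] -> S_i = 5.07*2.26^i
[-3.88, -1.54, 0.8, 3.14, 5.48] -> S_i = -3.88 + 2.34*i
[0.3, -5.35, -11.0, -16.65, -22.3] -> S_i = 0.30 + -5.65*i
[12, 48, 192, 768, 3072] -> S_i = 12*4^i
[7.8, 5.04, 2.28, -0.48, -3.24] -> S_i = 7.80 + -2.76*i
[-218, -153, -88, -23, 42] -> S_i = -218 + 65*i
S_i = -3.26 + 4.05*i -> [-3.26, 0.79, 4.84, 8.89, 12.94]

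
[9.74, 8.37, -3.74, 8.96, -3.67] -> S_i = Random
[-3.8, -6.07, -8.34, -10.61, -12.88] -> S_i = -3.80 + -2.27*i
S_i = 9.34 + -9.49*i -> [9.34, -0.15, -9.64, -19.13, -28.62]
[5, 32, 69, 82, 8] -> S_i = Random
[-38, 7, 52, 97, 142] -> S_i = -38 + 45*i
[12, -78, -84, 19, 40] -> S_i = Random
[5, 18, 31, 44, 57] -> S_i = 5 + 13*i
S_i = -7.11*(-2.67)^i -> [-7.11, 18.98, -50.69, 135.33, -361.34]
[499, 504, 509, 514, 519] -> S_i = 499 + 5*i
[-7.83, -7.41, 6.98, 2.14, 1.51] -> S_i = Random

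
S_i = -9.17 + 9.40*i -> [-9.17, 0.23, 9.63, 19.03, 28.43]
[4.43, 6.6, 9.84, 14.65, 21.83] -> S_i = 4.43*1.49^i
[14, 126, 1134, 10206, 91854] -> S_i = 14*9^i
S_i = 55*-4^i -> [55, -220, 880, -3520, 14080]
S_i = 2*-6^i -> [2, -12, 72, -432, 2592]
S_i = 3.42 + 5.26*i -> [3.42, 8.68, 13.94, 19.2, 24.46]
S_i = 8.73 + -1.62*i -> [8.73, 7.11, 5.49, 3.87, 2.25]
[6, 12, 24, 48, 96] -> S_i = 6*2^i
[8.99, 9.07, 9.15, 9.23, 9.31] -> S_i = 8.99 + 0.08*i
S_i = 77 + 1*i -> [77, 78, 79, 80, 81]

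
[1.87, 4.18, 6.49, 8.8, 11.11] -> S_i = 1.87 + 2.31*i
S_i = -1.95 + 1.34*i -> [-1.95, -0.61, 0.73, 2.07, 3.41]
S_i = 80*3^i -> [80, 240, 720, 2160, 6480]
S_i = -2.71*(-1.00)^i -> [-2.71, 2.71, -2.71, 2.71, -2.71]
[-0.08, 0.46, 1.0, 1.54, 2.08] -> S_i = -0.08 + 0.54*i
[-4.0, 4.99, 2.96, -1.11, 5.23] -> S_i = Random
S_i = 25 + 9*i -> [25, 34, 43, 52, 61]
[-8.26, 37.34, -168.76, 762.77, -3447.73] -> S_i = -8.26*(-4.52)^i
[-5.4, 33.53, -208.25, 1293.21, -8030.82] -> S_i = -5.40*(-6.21)^i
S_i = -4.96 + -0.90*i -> [-4.96, -5.86, -6.76, -7.66, -8.56]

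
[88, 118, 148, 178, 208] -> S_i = 88 + 30*i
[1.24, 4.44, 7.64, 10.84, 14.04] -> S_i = 1.24 + 3.20*i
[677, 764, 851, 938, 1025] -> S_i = 677 + 87*i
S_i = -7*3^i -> [-7, -21, -63, -189, -567]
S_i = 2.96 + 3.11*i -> [2.96, 6.07, 9.18, 12.29, 15.4]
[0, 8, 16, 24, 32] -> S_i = 0 + 8*i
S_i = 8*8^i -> [8, 64, 512, 4096, 32768]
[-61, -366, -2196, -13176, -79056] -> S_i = -61*6^i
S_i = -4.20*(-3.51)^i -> [-4.2, 14.74, -51.74, 181.62, -637.5]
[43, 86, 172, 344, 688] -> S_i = 43*2^i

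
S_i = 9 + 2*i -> [9, 11, 13, 15, 17]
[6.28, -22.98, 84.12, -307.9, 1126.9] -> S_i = 6.28*(-3.66)^i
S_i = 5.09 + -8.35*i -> [5.09, -3.26, -11.61, -19.96, -28.31]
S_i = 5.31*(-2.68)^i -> [5.31, -14.23, 38.14, -102.21, 273.93]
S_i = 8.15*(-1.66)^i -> [8.15, -13.53, 22.46, -37.28, 61.89]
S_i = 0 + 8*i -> [0, 8, 16, 24, 32]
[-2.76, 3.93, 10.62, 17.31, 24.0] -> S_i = -2.76 + 6.69*i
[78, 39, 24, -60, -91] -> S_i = Random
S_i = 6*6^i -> [6, 36, 216, 1296, 7776]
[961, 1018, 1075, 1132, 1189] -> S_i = 961 + 57*i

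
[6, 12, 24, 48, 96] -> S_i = 6*2^i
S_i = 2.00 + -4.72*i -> [2.0, -2.72, -7.44, -12.16, -16.88]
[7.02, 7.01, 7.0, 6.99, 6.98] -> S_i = 7.02 + -0.01*i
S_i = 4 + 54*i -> [4, 58, 112, 166, 220]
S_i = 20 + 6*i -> [20, 26, 32, 38, 44]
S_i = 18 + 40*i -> [18, 58, 98, 138, 178]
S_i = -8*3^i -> [-8, -24, -72, -216, -648]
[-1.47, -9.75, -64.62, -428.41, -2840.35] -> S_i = -1.47*6.63^i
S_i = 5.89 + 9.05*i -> [5.89, 14.94, 23.99, 33.04, 42.09]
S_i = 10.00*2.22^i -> [10.0, 22.2, 49.28, 109.41, 242.89]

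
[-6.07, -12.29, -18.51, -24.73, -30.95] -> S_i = -6.07 + -6.22*i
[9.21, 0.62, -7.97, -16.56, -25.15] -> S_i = 9.21 + -8.59*i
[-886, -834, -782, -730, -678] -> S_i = -886 + 52*i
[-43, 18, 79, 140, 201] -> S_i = -43 + 61*i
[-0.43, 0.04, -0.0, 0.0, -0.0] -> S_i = -0.43*(-0.09)^i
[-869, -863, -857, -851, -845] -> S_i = -869 + 6*i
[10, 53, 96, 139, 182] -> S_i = 10 + 43*i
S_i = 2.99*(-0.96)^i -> [2.99, -2.87, 2.76, -2.65, 2.54]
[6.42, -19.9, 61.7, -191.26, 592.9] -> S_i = 6.42*(-3.10)^i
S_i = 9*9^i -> [9, 81, 729, 6561, 59049]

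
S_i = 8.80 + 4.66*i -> [8.8, 13.46, 18.12, 22.78, 27.44]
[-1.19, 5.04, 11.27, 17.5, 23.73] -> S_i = -1.19 + 6.23*i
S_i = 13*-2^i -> [13, -26, 52, -104, 208]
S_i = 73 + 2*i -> [73, 75, 77, 79, 81]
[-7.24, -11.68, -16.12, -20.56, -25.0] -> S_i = -7.24 + -4.44*i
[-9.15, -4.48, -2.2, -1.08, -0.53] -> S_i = -9.15*0.49^i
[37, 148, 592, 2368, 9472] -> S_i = 37*4^i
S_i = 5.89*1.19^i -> [5.89, 7.01, 8.34, 9.93, 11.81]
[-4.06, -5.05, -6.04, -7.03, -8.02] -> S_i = -4.06 + -0.99*i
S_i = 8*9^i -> [8, 72, 648, 5832, 52488]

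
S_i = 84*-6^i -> [84, -504, 3024, -18144, 108864]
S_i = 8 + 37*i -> [8, 45, 82, 119, 156]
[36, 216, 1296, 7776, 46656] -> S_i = 36*6^i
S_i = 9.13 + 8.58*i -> [9.13, 17.71, 26.29, 34.87, 43.45]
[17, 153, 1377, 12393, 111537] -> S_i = 17*9^i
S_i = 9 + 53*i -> [9, 62, 115, 168, 221]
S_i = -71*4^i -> [-71, -284, -1136, -4544, -18176]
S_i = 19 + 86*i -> [19, 105, 191, 277, 363]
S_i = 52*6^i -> [52, 312, 1872, 11232, 67392]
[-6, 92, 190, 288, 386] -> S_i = -6 + 98*i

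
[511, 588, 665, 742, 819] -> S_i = 511 + 77*i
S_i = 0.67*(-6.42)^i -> [0.67, -4.3, 27.61, -177.29, 1138.19]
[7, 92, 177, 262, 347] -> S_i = 7 + 85*i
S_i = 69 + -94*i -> [69, -25, -119, -213, -307]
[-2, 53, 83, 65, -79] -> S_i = Random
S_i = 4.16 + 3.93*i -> [4.16, 8.09, 12.02, 15.95, 19.88]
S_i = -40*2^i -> [-40, -80, -160, -320, -640]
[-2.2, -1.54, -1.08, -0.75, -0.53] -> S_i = -2.20*0.70^i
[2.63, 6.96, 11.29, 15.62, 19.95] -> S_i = 2.63 + 4.33*i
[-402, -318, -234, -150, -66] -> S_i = -402 + 84*i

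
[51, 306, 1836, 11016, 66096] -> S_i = 51*6^i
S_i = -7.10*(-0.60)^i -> [-7.1, 4.26, -2.56, 1.53, -0.92]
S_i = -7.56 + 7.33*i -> [-7.56, -0.23, 7.1, 14.43, 21.76]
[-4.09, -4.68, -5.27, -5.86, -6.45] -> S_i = -4.09 + -0.59*i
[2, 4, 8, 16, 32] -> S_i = 2*2^i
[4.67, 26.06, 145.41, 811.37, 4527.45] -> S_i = 4.67*5.58^i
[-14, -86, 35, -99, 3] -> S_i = Random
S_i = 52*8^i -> [52, 416, 3328, 26624, 212992]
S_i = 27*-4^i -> [27, -108, 432, -1728, 6912]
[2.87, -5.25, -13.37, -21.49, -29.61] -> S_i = 2.87 + -8.12*i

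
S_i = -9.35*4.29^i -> [-9.35, -40.11, -172.08, -738.22, -3166.95]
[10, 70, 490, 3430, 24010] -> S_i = 10*7^i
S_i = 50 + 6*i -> [50, 56, 62, 68, 74]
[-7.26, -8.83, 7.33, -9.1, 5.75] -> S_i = Random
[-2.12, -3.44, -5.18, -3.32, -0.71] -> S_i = Random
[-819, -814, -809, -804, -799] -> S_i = -819 + 5*i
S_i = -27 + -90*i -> [-27, -117, -207, -297, -387]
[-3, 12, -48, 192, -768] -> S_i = -3*-4^i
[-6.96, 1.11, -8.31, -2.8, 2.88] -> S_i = Random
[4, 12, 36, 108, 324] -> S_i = 4*3^i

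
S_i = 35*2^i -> [35, 70, 140, 280, 560]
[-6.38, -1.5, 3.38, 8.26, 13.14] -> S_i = -6.38 + 4.88*i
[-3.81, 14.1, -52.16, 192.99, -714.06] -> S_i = -3.81*(-3.70)^i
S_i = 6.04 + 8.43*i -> [6.04, 14.47, 22.9, 31.33, 39.76]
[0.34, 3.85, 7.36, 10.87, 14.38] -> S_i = 0.34 + 3.51*i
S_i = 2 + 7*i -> [2, 9, 16, 23, 30]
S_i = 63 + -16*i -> [63, 47, 31, 15, -1]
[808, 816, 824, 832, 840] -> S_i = 808 + 8*i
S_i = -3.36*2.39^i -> [-3.36, -8.03, -19.19, -45.87, -109.63]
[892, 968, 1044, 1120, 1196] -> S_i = 892 + 76*i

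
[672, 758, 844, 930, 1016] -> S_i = 672 + 86*i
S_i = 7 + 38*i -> [7, 45, 83, 121, 159]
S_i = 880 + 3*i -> [880, 883, 886, 889, 892]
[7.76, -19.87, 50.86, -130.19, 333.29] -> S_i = 7.76*(-2.56)^i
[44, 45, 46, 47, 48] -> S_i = 44 + 1*i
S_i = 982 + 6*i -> [982, 988, 994, 1000, 1006]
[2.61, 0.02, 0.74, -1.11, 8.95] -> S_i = Random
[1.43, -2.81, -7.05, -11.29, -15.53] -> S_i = 1.43 + -4.24*i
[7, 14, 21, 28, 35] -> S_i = 7 + 7*i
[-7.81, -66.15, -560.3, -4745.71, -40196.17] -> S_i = -7.81*8.47^i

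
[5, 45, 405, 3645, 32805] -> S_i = 5*9^i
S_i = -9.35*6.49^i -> [-9.35, -60.68, -393.82, -2555.91, -16587.86]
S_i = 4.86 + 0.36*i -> [4.86, 5.22, 5.58, 5.94, 6.3]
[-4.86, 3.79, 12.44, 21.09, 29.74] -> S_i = -4.86 + 8.65*i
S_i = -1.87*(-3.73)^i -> [-1.87, 6.98, -26.02, 97.04, -361.97]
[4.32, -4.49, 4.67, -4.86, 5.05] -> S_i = 4.32*(-1.04)^i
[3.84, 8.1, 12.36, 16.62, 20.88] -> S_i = 3.84 + 4.26*i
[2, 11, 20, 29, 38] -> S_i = 2 + 9*i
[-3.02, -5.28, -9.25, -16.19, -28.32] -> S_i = -3.02*1.75^i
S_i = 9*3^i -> [9, 27, 81, 243, 729]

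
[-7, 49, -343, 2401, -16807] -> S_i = -7*-7^i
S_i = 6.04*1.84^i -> [6.04, 11.11, 20.45, 37.63, 69.23]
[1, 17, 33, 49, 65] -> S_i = 1 + 16*i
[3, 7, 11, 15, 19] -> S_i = 3 + 4*i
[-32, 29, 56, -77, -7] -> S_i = Random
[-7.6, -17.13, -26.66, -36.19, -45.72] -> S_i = -7.60 + -9.53*i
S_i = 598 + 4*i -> [598, 602, 606, 610, 614]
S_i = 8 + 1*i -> [8, 9, 10, 11, 12]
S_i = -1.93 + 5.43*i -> [-1.93, 3.5, 8.93, 14.36, 19.79]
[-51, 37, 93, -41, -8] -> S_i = Random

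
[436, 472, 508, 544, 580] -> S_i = 436 + 36*i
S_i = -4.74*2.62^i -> [-4.74, -12.42, -32.54, -85.25, -223.35]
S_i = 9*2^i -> [9, 18, 36, 72, 144]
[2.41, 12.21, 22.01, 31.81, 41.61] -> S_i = 2.41 + 9.80*i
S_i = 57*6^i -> [57, 342, 2052, 12312, 73872]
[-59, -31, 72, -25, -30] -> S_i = Random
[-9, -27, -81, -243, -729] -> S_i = -9*3^i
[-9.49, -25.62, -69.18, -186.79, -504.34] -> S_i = -9.49*2.70^i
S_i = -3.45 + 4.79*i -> [-3.45, 1.34, 6.13, 10.92, 15.71]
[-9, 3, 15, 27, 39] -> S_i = -9 + 12*i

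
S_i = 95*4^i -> [95, 380, 1520, 6080, 24320]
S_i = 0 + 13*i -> [0, 13, 26, 39, 52]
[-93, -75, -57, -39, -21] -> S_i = -93 + 18*i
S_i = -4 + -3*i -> [-4, -7, -10, -13, -16]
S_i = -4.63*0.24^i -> [-4.63, -1.11, -0.27, -0.06, -0.02]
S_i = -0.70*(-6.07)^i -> [-0.7, 4.25, -25.79, 156.55, -950.28]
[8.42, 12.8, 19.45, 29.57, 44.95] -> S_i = 8.42*1.52^i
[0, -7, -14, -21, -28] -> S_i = 0 + -7*i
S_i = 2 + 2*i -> [2, 4, 6, 8, 10]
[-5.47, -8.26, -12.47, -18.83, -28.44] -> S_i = -5.47*1.51^i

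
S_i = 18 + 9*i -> [18, 27, 36, 45, 54]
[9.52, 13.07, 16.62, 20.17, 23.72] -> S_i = 9.52 + 3.55*i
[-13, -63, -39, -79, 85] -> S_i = Random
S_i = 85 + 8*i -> [85, 93, 101, 109, 117]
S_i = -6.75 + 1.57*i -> [-6.75, -5.18, -3.61, -2.04, -0.47]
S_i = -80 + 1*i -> [-80, -79, -78, -77, -76]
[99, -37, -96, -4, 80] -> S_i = Random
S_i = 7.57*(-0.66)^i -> [7.57, -5.0, 3.3, -2.18, 1.44]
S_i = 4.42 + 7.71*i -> [4.42, 12.13, 19.84, 27.55, 35.26]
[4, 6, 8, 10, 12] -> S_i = 4 + 2*i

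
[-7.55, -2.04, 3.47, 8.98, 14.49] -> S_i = -7.55 + 5.51*i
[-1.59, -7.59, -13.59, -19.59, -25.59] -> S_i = -1.59 + -6.00*i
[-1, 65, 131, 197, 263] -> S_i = -1 + 66*i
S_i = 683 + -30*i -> [683, 653, 623, 593, 563]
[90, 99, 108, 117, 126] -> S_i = 90 + 9*i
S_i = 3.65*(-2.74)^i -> [3.65, -10.0, 27.4, -75.08, 205.73]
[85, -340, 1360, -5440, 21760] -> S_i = 85*-4^i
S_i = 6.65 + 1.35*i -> [6.65, 8.0, 9.35, 10.7, 12.05]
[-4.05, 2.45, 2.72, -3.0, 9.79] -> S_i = Random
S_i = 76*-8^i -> [76, -608, 4864, -38912, 311296]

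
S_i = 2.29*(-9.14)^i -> [2.29, -20.93, 191.31, -1748.53, 15981.6]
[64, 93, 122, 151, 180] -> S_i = 64 + 29*i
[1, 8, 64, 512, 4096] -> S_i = 1*8^i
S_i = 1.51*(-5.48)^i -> [1.51, -8.27, 45.35, -248.5, 1361.76]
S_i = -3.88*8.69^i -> [-3.88, -33.72, -293.0, -2546.19, -22126.4]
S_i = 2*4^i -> [2, 8, 32, 128, 512]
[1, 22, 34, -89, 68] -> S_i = Random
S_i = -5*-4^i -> [-5, 20, -80, 320, -1280]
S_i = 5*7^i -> [5, 35, 245, 1715, 12005]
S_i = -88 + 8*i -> [-88, -80, -72, -64, -56]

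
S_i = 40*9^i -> [40, 360, 3240, 29160, 262440]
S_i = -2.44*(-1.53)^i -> [-2.44, 3.73, -5.71, 8.74, -13.37]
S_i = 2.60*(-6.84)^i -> [2.6, -17.78, 121.64, -832.04, 5691.12]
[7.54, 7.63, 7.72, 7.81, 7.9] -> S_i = 7.54 + 0.09*i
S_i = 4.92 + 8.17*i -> [4.92, 13.09, 21.26, 29.43, 37.6]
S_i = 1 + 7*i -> [1, 8, 15, 22, 29]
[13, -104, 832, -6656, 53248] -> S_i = 13*-8^i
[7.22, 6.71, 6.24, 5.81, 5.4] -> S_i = 7.22*0.93^i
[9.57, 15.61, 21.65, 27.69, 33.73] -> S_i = 9.57 + 6.04*i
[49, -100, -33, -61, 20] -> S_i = Random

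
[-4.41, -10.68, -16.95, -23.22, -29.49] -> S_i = -4.41 + -6.27*i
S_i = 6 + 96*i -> [6, 102, 198, 294, 390]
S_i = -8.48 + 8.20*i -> [-8.48, -0.28, 7.92, 16.12, 24.32]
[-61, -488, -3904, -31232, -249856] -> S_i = -61*8^i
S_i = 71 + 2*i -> [71, 73, 75, 77, 79]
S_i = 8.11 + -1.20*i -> [8.11, 6.91, 5.71, 4.51, 3.31]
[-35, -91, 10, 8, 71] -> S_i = Random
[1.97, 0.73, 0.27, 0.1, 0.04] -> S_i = 1.97*0.37^i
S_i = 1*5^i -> [1, 5, 25, 125, 625]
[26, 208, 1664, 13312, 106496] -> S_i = 26*8^i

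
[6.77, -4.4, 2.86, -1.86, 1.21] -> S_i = 6.77*(-0.65)^i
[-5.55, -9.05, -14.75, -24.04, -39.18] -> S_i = -5.55*1.63^i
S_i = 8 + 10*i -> [8, 18, 28, 38, 48]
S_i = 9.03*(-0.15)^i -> [9.03, -1.35, 0.2, -0.03, 0.0]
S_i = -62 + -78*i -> [-62, -140, -218, -296, -374]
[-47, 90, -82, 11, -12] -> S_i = Random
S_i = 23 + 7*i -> [23, 30, 37, 44, 51]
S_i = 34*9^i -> [34, 306, 2754, 24786, 223074]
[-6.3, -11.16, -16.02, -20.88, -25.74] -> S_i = -6.30 + -4.86*i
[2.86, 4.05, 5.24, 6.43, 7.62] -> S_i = 2.86 + 1.19*i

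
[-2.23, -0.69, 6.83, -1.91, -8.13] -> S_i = Random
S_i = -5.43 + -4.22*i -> [-5.43, -9.65, -13.87, -18.09, -22.31]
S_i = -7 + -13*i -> [-7, -20, -33, -46, -59]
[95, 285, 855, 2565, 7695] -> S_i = 95*3^i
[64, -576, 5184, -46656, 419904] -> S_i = 64*-9^i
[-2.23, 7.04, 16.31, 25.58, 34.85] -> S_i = -2.23 + 9.27*i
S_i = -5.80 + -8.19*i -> [-5.8, -13.99, -22.18, -30.37, -38.56]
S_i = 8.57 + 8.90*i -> [8.57, 17.47, 26.37, 35.27, 44.17]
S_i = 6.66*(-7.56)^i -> [6.66, -50.35, 380.64, -2877.66, 21755.12]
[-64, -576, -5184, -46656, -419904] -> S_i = -64*9^i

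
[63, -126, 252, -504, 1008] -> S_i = 63*-2^i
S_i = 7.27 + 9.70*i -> [7.27, 16.97, 26.67, 36.37, 46.07]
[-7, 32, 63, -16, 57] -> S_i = Random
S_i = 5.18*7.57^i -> [5.18, 39.21, 296.84, 2247.07, 17010.35]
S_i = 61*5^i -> [61, 305, 1525, 7625, 38125]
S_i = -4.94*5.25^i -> [-4.94, -25.94, -136.16, -714.83, -3752.88]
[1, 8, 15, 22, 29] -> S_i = 1 + 7*i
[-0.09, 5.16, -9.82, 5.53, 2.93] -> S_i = Random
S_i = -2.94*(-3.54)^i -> [-2.94, 10.41, -36.84, 130.42, -461.7]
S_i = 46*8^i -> [46, 368, 2944, 23552, 188416]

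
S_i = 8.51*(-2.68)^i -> [8.51, -22.81, 61.12, -163.81, 439.0]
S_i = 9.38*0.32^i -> [9.38, 3.0, 0.96, 0.31, 0.1]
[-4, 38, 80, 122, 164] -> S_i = -4 + 42*i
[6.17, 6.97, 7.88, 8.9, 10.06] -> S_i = 6.17*1.13^i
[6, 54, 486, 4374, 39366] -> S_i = 6*9^i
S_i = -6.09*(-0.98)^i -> [-6.09, 5.97, -5.85, 5.73, -5.62]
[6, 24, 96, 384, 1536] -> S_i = 6*4^i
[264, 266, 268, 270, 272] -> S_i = 264 + 2*i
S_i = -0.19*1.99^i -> [-0.19, -0.38, -0.75, -1.5, -2.98]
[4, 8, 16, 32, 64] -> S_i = 4*2^i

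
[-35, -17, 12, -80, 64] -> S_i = Random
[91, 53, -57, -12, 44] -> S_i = Random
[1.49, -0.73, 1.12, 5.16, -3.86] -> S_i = Random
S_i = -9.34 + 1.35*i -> [-9.34, -7.99, -6.64, -5.29, -3.94]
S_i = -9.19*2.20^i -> [-9.19, -20.22, -44.48, -97.86, -215.28]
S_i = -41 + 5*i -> [-41, -36, -31, -26, -21]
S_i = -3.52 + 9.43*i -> [-3.52, 5.91, 15.34, 24.77, 34.2]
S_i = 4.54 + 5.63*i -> [4.54, 10.17, 15.8, 21.43, 27.06]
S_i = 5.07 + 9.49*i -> [5.07, 14.56, 24.05, 33.54, 43.03]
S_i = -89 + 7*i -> [-89, -82, -75, -68, -61]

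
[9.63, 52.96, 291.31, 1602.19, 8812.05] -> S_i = 9.63*5.50^i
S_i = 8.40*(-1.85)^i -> [8.4, -15.54, 28.75, -53.19, 98.39]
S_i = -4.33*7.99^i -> [-4.33, -34.6, -276.43, -2208.66, -17647.17]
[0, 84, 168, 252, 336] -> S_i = 0 + 84*i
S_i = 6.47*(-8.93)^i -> [6.47, -57.78, 515.95, -4607.43, 41144.34]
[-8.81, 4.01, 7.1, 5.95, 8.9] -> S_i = Random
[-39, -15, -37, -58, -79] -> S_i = Random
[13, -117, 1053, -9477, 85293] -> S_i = 13*-9^i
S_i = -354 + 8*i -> [-354, -346, -338, -330, -322]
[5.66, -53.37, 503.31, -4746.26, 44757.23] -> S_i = 5.66*(-9.43)^i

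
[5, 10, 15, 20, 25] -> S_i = 5 + 5*i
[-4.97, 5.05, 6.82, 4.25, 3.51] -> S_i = Random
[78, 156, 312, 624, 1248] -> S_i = 78*2^i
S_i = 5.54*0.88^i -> [5.54, 4.88, 4.29, 3.78, 3.32]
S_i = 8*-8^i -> [8, -64, 512, -4096, 32768]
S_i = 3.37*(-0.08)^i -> [3.37, -0.27, 0.02, -0.0, 0.0]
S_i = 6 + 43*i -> [6, 49, 92, 135, 178]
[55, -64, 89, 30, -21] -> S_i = Random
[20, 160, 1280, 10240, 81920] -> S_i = 20*8^i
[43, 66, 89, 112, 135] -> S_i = 43 + 23*i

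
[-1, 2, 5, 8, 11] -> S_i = -1 + 3*i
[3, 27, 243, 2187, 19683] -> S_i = 3*9^i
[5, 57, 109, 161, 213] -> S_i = 5 + 52*i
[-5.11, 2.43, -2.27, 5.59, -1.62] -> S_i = Random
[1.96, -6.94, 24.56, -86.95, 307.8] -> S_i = 1.96*(-3.54)^i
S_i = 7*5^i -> [7, 35, 175, 875, 4375]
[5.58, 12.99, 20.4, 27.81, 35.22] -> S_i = 5.58 + 7.41*i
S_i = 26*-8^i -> [26, -208, 1664, -13312, 106496]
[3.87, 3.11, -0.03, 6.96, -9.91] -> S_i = Random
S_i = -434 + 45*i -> [-434, -389, -344, -299, -254]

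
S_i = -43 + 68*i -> [-43, 25, 93, 161, 229]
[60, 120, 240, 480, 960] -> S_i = 60*2^i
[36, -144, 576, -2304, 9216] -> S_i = 36*-4^i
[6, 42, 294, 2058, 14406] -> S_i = 6*7^i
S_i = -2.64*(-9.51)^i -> [-2.64, 25.11, -238.76, 2270.63, -21593.65]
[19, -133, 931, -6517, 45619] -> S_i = 19*-7^i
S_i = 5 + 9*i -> [5, 14, 23, 32, 41]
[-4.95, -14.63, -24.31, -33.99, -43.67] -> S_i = -4.95 + -9.68*i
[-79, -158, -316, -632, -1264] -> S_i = -79*2^i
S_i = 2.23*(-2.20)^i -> [2.23, -4.91, 10.79, -23.75, 52.24]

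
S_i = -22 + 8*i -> [-22, -14, -6, 2, 10]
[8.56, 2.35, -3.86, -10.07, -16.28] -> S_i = 8.56 + -6.21*i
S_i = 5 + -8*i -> [5, -3, -11, -19, -27]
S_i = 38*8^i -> [38, 304, 2432, 19456, 155648]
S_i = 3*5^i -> [3, 15, 75, 375, 1875]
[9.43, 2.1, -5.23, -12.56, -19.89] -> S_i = 9.43 + -7.33*i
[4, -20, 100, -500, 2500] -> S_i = 4*-5^i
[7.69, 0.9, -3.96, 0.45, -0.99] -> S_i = Random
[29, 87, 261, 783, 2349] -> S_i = 29*3^i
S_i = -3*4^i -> [-3, -12, -48, -192, -768]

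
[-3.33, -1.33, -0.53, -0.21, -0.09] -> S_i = -3.33*0.40^i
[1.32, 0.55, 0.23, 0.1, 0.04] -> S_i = 1.32*0.42^i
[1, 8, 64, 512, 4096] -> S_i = 1*8^i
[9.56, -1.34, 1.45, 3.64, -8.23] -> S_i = Random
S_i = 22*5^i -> [22, 110, 550, 2750, 13750]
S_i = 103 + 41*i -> [103, 144, 185, 226, 267]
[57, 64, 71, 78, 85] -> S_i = 57 + 7*i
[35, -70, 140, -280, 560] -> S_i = 35*-2^i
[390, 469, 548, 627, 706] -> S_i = 390 + 79*i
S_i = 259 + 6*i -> [259, 265, 271, 277, 283]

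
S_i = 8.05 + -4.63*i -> [8.05, 3.42, -1.21, -5.84, -10.47]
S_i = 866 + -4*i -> [866, 862, 858, 854, 850]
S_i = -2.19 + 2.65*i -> [-2.19, 0.46, 3.11, 5.76, 8.41]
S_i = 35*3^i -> [35, 105, 315, 945, 2835]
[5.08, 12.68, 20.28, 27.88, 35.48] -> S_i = 5.08 + 7.60*i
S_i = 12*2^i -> [12, 24, 48, 96, 192]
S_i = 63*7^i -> [63, 441, 3087, 21609, 151263]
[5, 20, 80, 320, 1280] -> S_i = 5*4^i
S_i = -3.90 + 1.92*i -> [-3.9, -1.98, -0.06, 1.86, 3.78]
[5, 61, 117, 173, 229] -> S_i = 5 + 56*i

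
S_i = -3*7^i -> [-3, -21, -147, -1029, -7203]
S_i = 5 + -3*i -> [5, 2, -1, -4, -7]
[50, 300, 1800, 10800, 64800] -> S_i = 50*6^i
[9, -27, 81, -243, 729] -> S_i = 9*-3^i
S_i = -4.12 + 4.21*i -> [-4.12, 0.09, 4.3, 8.51, 12.72]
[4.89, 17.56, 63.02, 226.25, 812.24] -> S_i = 4.89*3.59^i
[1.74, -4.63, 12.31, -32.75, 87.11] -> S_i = 1.74*(-2.66)^i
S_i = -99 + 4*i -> [-99, -95, -91, -87, -83]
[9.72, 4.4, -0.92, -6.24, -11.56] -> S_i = 9.72 + -5.32*i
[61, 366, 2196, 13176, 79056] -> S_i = 61*6^i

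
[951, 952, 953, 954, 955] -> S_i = 951 + 1*i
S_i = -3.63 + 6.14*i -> [-3.63, 2.51, 8.65, 14.79, 20.93]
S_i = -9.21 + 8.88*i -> [-9.21, -0.33, 8.55, 17.43, 26.31]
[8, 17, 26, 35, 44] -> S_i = 8 + 9*i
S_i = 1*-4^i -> [1, -4, 16, -64, 256]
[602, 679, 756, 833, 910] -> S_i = 602 + 77*i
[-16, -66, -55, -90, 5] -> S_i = Random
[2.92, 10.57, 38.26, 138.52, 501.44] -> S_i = 2.92*3.62^i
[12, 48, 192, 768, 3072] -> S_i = 12*4^i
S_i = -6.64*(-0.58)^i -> [-6.64, 3.85, -2.23, 1.3, -0.75]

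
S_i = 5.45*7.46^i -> [5.45, 40.66, 303.3, 2262.63, 16879.2]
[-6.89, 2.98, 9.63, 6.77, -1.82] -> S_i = Random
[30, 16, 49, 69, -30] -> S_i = Random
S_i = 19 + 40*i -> [19, 59, 99, 139, 179]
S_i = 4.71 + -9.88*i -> [4.71, -5.17, -15.05, -24.93, -34.81]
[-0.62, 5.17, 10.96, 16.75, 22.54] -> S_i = -0.62 + 5.79*i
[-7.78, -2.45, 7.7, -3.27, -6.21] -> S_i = Random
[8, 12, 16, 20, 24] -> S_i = 8 + 4*i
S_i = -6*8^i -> [-6, -48, -384, -3072, -24576]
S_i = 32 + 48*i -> [32, 80, 128, 176, 224]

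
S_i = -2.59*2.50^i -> [-2.59, -6.48, -16.19, -40.47, -101.17]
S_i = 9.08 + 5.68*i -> [9.08, 14.76, 20.44, 26.12, 31.8]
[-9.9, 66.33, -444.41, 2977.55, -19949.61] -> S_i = -9.90*(-6.70)^i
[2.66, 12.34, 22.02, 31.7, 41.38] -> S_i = 2.66 + 9.68*i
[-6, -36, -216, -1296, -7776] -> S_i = -6*6^i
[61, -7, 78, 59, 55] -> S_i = Random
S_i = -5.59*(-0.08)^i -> [-5.59, 0.45, -0.04, 0.0, -0.0]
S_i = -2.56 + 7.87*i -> [-2.56, 5.31, 13.18, 21.05, 28.92]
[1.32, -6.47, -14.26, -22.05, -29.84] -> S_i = 1.32 + -7.79*i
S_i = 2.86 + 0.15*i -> [2.86, 3.01, 3.16, 3.31, 3.46]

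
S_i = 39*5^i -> [39, 195, 975, 4875, 24375]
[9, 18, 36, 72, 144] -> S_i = 9*2^i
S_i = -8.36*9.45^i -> [-8.36, -79.0, -746.57, -7055.08, -66670.47]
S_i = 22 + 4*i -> [22, 26, 30, 34, 38]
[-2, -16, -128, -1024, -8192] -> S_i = -2*8^i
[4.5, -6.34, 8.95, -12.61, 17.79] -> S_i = 4.50*(-1.41)^i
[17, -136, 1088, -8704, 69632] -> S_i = 17*-8^i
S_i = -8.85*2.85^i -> [-8.85, -25.22, -71.88, -204.87, -583.88]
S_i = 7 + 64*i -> [7, 71, 135, 199, 263]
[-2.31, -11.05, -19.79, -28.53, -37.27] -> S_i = -2.31 + -8.74*i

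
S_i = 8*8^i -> [8, 64, 512, 4096, 32768]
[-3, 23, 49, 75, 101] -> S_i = -3 + 26*i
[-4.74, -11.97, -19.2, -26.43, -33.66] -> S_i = -4.74 + -7.23*i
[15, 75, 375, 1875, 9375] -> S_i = 15*5^i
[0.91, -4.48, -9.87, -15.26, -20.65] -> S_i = 0.91 + -5.39*i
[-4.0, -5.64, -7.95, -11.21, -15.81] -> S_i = -4.00*1.41^i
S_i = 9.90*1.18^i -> [9.9, 11.68, 13.78, 16.27, 19.19]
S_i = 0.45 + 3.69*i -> [0.45, 4.14, 7.83, 11.52, 15.21]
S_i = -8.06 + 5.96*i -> [-8.06, -2.1, 3.86, 9.82, 15.78]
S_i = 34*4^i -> [34, 136, 544, 2176, 8704]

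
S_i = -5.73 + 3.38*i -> [-5.73, -2.35, 1.03, 4.41, 7.79]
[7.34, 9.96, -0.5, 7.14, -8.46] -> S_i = Random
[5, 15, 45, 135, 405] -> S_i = 5*3^i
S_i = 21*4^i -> [21, 84, 336, 1344, 5376]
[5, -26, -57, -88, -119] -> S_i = 5 + -31*i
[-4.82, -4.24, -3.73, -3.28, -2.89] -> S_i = -4.82*0.88^i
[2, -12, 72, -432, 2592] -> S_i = 2*-6^i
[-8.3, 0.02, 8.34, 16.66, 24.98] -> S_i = -8.30 + 8.32*i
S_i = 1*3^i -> [1, 3, 9, 27, 81]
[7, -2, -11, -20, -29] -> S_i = 7 + -9*i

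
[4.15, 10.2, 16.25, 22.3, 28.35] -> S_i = 4.15 + 6.05*i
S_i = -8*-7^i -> [-8, 56, -392, 2744, -19208]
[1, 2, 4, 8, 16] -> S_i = 1*2^i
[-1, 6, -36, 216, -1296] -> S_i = -1*-6^i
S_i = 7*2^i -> [7, 14, 28, 56, 112]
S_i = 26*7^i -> [26, 182, 1274, 8918, 62426]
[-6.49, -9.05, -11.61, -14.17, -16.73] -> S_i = -6.49 + -2.56*i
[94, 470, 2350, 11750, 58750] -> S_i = 94*5^i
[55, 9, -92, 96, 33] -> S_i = Random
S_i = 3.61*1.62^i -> [3.61, 5.85, 9.47, 15.35, 24.86]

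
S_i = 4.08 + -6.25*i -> [4.08, -2.17, -8.42, -14.67, -20.92]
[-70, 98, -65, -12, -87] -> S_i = Random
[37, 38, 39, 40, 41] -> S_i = 37 + 1*i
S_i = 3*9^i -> [3, 27, 243, 2187, 19683]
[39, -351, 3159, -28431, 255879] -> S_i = 39*-9^i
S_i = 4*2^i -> [4, 8, 16, 32, 64]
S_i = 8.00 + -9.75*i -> [8.0, -1.75, -11.5, -21.25, -31.0]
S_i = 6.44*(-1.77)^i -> [6.44, -11.4, 20.18, -35.71, 63.21]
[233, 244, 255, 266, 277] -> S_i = 233 + 11*i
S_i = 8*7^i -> [8, 56, 392, 2744, 19208]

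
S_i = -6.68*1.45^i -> [-6.68, -9.69, -14.04, -20.36, -29.53]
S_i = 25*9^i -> [25, 225, 2025, 18225, 164025]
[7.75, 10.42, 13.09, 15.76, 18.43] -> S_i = 7.75 + 2.67*i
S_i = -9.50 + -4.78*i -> [-9.5, -14.28, -19.06, -23.84, -28.62]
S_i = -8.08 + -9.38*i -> [-8.08, -17.46, -26.84, -36.22, -45.6]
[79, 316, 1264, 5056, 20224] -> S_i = 79*4^i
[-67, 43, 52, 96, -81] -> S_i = Random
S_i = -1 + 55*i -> [-1, 54, 109, 164, 219]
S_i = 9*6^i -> [9, 54, 324, 1944, 11664]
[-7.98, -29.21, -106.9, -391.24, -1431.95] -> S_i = -7.98*3.66^i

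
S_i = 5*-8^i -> [5, -40, 320, -2560, 20480]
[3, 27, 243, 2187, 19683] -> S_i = 3*9^i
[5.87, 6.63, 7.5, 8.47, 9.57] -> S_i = 5.87*1.13^i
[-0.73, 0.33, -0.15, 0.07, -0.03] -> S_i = -0.73*(-0.45)^i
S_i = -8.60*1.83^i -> [-8.6, -15.74, -28.8, -52.7, -96.45]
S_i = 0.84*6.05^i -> [0.84, 5.08, 30.75, 186.01, 1125.38]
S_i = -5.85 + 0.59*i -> [-5.85, -5.26, -4.67, -4.08, -3.49]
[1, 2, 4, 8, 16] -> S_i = 1*2^i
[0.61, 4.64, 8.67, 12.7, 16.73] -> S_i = 0.61 + 4.03*i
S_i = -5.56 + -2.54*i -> [-5.56, -8.1, -10.64, -13.18, -15.72]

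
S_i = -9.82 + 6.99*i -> [-9.82, -2.83, 4.16, 11.15, 18.14]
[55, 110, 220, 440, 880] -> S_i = 55*2^i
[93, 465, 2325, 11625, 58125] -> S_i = 93*5^i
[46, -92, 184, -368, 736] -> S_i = 46*-2^i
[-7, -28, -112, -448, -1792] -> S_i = -7*4^i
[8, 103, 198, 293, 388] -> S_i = 8 + 95*i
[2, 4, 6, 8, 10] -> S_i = 2 + 2*i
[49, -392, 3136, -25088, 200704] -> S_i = 49*-8^i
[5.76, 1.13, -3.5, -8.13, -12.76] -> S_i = 5.76 + -4.63*i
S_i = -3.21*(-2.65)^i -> [-3.21, 8.51, -22.54, 59.74, -158.3]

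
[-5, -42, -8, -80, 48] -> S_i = Random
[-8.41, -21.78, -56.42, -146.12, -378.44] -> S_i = -8.41*2.59^i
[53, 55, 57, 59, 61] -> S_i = 53 + 2*i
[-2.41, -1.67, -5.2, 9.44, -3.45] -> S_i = Random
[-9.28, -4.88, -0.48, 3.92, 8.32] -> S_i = -9.28 + 4.40*i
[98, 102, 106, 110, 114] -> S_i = 98 + 4*i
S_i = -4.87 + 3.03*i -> [-4.87, -1.84, 1.19, 4.22, 7.25]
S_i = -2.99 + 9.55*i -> [-2.99, 6.56, 16.11, 25.66, 35.21]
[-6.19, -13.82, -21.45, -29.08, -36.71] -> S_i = -6.19 + -7.63*i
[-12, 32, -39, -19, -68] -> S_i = Random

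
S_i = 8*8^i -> [8, 64, 512, 4096, 32768]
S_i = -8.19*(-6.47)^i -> [-8.19, 52.99, -342.84, 2218.18, -14351.62]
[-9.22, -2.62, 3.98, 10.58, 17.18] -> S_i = -9.22 + 6.60*i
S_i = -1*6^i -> [-1, -6, -36, -216, -1296]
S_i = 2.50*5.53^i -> [2.5, 13.82, 76.45, 422.78, 2337.98]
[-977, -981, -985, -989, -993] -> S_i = -977 + -4*i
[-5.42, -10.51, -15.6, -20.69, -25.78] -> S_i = -5.42 + -5.09*i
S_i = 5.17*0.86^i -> [5.17, 4.45, 3.82, 3.29, 2.83]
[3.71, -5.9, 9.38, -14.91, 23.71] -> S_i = 3.71*(-1.59)^i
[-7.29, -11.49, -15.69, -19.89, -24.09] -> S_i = -7.29 + -4.20*i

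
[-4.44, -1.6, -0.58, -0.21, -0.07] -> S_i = -4.44*0.36^i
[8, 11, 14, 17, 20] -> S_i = 8 + 3*i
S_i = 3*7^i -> [3, 21, 147, 1029, 7203]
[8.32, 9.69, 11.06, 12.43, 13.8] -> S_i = 8.32 + 1.37*i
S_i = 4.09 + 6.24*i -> [4.09, 10.33, 16.57, 22.81, 29.05]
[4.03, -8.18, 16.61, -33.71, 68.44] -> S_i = 4.03*(-2.03)^i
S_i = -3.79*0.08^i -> [-3.79, -0.3, -0.02, -0.0, -0.0]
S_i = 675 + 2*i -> [675, 677, 679, 681, 683]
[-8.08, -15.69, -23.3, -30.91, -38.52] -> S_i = -8.08 + -7.61*i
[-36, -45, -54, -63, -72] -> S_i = -36 + -9*i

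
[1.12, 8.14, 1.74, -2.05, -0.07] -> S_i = Random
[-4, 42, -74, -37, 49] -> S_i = Random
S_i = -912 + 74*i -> [-912, -838, -764, -690, -616]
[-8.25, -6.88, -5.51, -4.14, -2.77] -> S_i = -8.25 + 1.37*i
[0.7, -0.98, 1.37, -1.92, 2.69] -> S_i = 0.70*(-1.40)^i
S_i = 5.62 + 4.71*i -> [5.62, 10.33, 15.04, 19.75, 24.46]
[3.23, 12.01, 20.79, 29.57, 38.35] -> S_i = 3.23 + 8.78*i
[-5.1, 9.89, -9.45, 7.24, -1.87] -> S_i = Random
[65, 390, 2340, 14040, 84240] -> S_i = 65*6^i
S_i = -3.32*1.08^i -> [-3.32, -3.59, -3.87, -4.18, -4.52]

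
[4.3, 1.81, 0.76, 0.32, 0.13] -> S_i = 4.30*0.42^i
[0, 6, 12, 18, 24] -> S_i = 0 + 6*i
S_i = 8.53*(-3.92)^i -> [8.53, -33.44, 131.08, -513.82, 2014.16]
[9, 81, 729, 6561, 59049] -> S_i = 9*9^i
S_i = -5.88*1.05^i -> [-5.88, -6.17, -6.48, -6.81, -7.15]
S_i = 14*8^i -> [14, 112, 896, 7168, 57344]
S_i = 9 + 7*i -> [9, 16, 23, 30, 37]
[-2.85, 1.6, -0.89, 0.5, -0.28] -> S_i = -2.85*(-0.56)^i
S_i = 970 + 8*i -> [970, 978, 986, 994, 1002]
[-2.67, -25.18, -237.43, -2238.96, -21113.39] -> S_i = -2.67*9.43^i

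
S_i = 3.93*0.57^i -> [3.93, 2.24, 1.28, 0.73, 0.41]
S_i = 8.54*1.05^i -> [8.54, 8.97, 9.42, 9.89, 10.38]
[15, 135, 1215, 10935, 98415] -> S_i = 15*9^i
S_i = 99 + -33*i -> [99, 66, 33, 0, -33]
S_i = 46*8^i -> [46, 368, 2944, 23552, 188416]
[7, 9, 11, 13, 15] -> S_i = 7 + 2*i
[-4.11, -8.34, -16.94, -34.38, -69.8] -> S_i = -4.11*2.03^i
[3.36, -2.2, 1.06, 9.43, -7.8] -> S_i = Random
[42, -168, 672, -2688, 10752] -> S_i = 42*-4^i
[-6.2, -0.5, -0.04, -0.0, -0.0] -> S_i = -6.20*0.08^i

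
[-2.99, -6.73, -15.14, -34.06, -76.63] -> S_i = -2.99*2.25^i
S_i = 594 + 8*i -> [594, 602, 610, 618, 626]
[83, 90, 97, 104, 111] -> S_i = 83 + 7*i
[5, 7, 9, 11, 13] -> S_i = 5 + 2*i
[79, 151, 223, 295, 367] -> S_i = 79 + 72*i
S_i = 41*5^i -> [41, 205, 1025, 5125, 25625]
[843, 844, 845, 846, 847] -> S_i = 843 + 1*i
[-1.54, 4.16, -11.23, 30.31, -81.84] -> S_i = -1.54*(-2.70)^i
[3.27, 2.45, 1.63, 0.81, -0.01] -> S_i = 3.27 + -0.82*i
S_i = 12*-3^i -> [12, -36, 108, -324, 972]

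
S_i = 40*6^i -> [40, 240, 1440, 8640, 51840]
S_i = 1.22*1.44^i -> [1.22, 1.76, 2.53, 3.64, 5.25]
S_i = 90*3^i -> [90, 270, 810, 2430, 7290]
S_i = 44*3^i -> [44, 132, 396, 1188, 3564]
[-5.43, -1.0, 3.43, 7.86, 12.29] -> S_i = -5.43 + 4.43*i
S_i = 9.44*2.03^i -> [9.44, 19.16, 38.9, 78.97, 160.31]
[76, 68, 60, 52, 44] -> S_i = 76 + -8*i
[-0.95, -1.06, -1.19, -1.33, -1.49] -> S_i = -0.95*1.12^i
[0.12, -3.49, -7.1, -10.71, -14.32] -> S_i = 0.12 + -3.61*i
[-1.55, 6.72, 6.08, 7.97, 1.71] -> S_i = Random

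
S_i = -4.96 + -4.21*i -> [-4.96, -9.17, -13.38, -17.59, -21.8]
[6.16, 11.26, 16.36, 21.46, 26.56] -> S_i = 6.16 + 5.10*i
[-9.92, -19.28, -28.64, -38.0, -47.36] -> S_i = -9.92 + -9.36*i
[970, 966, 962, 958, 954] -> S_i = 970 + -4*i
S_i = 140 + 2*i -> [140, 142, 144, 146, 148]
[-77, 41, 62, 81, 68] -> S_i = Random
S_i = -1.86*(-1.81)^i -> [-1.86, 3.37, -6.09, 11.03, -19.96]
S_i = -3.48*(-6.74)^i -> [-3.48, 23.46, -158.09, 1065.51, -7181.56]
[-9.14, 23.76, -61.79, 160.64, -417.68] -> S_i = -9.14*(-2.60)^i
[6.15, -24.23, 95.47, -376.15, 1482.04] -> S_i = 6.15*(-3.94)^i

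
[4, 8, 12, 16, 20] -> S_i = 4 + 4*i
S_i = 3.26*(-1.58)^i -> [3.26, -5.15, 8.14, -12.86, 20.32]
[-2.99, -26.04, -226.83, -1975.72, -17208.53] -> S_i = -2.99*8.71^i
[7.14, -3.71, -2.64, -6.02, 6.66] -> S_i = Random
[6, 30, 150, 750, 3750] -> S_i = 6*5^i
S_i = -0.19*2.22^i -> [-0.19, -0.42, -0.94, -2.08, -4.61]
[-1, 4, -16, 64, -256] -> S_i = -1*-4^i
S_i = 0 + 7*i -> [0, 7, 14, 21, 28]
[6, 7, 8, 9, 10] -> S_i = 6 + 1*i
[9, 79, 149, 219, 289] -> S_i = 9 + 70*i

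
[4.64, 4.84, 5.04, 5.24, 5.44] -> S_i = 4.64 + 0.20*i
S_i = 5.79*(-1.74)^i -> [5.79, -10.07, 17.53, -30.5, 53.07]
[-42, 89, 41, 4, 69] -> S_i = Random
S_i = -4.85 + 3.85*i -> [-4.85, -1.0, 2.85, 6.7, 10.55]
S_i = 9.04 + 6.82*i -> [9.04, 15.86, 22.68, 29.5, 36.32]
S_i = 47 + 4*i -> [47, 51, 55, 59, 63]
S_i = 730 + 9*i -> [730, 739, 748, 757, 766]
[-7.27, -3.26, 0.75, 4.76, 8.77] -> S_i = -7.27 + 4.01*i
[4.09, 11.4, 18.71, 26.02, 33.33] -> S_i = 4.09 + 7.31*i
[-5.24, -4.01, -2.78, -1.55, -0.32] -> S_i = -5.24 + 1.23*i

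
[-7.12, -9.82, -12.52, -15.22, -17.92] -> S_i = -7.12 + -2.70*i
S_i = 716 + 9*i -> [716, 725, 734, 743, 752]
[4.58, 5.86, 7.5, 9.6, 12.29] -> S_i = 4.58*1.28^i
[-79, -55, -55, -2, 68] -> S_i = Random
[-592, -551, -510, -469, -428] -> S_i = -592 + 41*i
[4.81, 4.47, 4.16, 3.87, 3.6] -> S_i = 4.81*0.93^i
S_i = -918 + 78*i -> [-918, -840, -762, -684, -606]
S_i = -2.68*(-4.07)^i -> [-2.68, 10.91, -44.39, 180.68, -735.38]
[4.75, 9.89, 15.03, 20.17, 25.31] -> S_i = 4.75 + 5.14*i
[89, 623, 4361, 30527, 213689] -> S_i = 89*7^i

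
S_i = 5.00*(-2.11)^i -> [5.0, -10.55, 22.26, -46.97, 99.11]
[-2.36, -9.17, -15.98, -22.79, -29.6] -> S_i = -2.36 + -6.81*i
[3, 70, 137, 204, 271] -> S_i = 3 + 67*i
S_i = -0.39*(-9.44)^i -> [-0.39, 3.68, -34.75, 328.08, -3097.08]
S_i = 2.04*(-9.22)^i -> [2.04, -18.81, 173.42, -1598.91, 14741.91]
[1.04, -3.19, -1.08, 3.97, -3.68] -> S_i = Random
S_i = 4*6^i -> [4, 24, 144, 864, 5184]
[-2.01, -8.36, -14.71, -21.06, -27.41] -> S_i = -2.01 + -6.35*i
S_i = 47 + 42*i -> [47, 89, 131, 173, 215]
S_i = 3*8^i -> [3, 24, 192, 1536, 12288]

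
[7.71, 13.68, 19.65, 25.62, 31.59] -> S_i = 7.71 + 5.97*i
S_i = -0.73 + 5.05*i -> [-0.73, 4.32, 9.37, 14.42, 19.47]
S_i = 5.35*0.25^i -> [5.35, 1.34, 0.33, 0.08, 0.02]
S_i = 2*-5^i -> [2, -10, 50, -250, 1250]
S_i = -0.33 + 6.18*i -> [-0.33, 5.85, 12.03, 18.21, 24.39]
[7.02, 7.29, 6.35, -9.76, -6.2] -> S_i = Random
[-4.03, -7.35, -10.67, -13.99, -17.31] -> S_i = -4.03 + -3.32*i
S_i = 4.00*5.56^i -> [4.0, 22.24, 123.65, 687.52, 3822.6]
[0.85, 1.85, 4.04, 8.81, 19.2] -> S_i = 0.85*2.18^i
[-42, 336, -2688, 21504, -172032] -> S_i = -42*-8^i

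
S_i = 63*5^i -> [63, 315, 1575, 7875, 39375]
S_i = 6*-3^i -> [6, -18, 54, -162, 486]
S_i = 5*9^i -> [5, 45, 405, 3645, 32805]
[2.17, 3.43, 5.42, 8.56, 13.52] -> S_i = 2.17*1.58^i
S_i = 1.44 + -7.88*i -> [1.44, -6.44, -14.32, -22.2, -30.08]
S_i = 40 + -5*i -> [40, 35, 30, 25, 20]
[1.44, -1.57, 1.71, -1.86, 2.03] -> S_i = 1.44*(-1.09)^i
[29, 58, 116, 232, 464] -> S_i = 29*2^i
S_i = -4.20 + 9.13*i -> [-4.2, 4.93, 14.06, 23.19, 32.32]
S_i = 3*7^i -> [3, 21, 147, 1029, 7203]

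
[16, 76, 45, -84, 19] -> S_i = Random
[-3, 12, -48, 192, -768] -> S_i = -3*-4^i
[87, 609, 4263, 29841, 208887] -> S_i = 87*7^i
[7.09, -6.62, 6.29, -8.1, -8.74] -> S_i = Random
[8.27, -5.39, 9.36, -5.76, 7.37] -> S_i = Random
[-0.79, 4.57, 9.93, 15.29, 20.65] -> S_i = -0.79 + 5.36*i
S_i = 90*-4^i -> [90, -360, 1440, -5760, 23040]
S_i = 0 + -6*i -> [0, -6, -12, -18, -24]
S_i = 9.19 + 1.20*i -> [9.19, 10.39, 11.59, 12.79, 13.99]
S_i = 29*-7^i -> [29, -203, 1421, -9947, 69629]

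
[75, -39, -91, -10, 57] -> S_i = Random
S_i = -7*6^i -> [-7, -42, -252, -1512, -9072]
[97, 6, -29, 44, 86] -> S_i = Random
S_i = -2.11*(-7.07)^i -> [-2.11, 14.92, -105.47, 745.66, -5271.81]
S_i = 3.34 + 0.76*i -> [3.34, 4.1, 4.86, 5.62, 6.38]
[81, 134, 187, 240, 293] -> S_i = 81 + 53*i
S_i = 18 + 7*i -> [18, 25, 32, 39, 46]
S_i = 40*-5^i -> [40, -200, 1000, -5000, 25000]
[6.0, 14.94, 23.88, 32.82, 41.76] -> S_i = 6.00 + 8.94*i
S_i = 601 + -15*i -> [601, 586, 571, 556, 541]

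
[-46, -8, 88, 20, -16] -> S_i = Random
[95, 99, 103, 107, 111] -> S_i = 95 + 4*i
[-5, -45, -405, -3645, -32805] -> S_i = -5*9^i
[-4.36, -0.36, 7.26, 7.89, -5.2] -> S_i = Random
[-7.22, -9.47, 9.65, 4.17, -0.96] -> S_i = Random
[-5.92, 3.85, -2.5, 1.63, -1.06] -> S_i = -5.92*(-0.65)^i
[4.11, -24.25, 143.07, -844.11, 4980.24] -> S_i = 4.11*(-5.90)^i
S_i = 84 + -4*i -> [84, 80, 76, 72, 68]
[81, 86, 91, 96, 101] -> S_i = 81 + 5*i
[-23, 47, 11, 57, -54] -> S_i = Random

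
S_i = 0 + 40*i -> [0, 40, 80, 120, 160]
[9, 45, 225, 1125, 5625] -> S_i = 9*5^i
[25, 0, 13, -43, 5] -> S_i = Random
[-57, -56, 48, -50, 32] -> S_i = Random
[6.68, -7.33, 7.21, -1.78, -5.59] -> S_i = Random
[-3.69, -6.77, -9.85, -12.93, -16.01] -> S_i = -3.69 + -3.08*i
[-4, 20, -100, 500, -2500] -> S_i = -4*-5^i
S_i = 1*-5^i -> [1, -5, 25, -125, 625]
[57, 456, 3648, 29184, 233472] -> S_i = 57*8^i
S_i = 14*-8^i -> [14, -112, 896, -7168, 57344]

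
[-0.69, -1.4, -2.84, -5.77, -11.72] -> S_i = -0.69*2.03^i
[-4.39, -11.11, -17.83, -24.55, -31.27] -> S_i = -4.39 + -6.72*i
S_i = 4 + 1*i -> [4, 5, 6, 7, 8]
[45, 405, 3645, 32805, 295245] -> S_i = 45*9^i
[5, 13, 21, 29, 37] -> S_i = 5 + 8*i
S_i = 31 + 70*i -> [31, 101, 171, 241, 311]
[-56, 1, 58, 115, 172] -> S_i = -56 + 57*i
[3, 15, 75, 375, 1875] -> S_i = 3*5^i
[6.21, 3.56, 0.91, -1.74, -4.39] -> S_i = 6.21 + -2.65*i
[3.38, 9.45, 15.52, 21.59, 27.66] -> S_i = 3.38 + 6.07*i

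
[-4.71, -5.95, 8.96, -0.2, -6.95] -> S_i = Random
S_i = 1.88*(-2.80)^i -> [1.88, -5.26, 14.74, -41.27, 115.56]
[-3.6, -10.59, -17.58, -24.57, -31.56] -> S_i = -3.60 + -6.99*i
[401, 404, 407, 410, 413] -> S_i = 401 + 3*i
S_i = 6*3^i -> [6, 18, 54, 162, 486]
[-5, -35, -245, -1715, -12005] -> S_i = -5*7^i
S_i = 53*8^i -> [53, 424, 3392, 27136, 217088]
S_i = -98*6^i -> [-98, -588, -3528, -21168, -127008]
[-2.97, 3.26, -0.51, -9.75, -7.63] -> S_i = Random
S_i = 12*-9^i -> [12, -108, 972, -8748, 78732]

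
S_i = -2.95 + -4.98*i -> [-2.95, -7.93, -12.91, -17.89, -22.87]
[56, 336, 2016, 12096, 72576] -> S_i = 56*6^i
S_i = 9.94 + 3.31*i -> [9.94, 13.25, 16.56, 19.87, 23.18]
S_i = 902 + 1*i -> [902, 903, 904, 905, 906]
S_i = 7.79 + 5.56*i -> [7.79, 13.35, 18.91, 24.47, 30.03]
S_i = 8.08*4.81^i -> [8.08, 38.86, 186.94, 899.18, 4325.06]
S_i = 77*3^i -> [77, 231, 693, 2079, 6237]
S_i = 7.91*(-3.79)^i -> [7.91, -29.98, 113.62, -430.62, 1632.05]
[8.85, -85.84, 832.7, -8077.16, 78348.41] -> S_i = 8.85*(-9.70)^i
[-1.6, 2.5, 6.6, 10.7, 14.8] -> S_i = -1.60 + 4.10*i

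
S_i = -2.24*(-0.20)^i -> [-2.24, 0.45, -0.09, 0.02, -0.0]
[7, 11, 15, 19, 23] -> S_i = 7 + 4*i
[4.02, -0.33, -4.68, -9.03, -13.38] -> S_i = 4.02 + -4.35*i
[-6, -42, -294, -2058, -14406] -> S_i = -6*7^i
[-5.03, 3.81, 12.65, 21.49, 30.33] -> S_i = -5.03 + 8.84*i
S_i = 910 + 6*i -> [910, 916, 922, 928, 934]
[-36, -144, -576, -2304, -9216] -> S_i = -36*4^i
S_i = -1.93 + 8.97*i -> [-1.93, 7.04, 16.01, 24.98, 33.95]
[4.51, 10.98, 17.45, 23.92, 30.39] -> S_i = 4.51 + 6.47*i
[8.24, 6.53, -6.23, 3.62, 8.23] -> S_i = Random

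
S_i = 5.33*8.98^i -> [5.33, 47.86, 429.81, 3859.72, 34660.32]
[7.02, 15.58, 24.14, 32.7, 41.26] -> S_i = 7.02 + 8.56*i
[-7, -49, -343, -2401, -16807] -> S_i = -7*7^i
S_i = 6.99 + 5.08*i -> [6.99, 12.07, 17.15, 22.23, 27.31]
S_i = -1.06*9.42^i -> [-1.06, -9.99, -94.06, -886.05, -8346.6]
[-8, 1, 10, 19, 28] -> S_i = -8 + 9*i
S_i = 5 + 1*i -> [5, 6, 7, 8, 9]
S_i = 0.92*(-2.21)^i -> [0.92, -2.03, 4.49, -9.93, 21.95]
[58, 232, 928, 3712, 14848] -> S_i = 58*4^i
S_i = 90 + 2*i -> [90, 92, 94, 96, 98]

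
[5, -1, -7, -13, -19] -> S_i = 5 + -6*i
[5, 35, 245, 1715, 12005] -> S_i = 5*7^i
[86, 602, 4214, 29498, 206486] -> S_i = 86*7^i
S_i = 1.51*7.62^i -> [1.51, 11.51, 87.68, 668.1, 5090.93]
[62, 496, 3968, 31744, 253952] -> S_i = 62*8^i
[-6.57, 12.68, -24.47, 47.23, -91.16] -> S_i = -6.57*(-1.93)^i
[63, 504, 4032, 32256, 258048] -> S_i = 63*8^i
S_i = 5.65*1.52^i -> [5.65, 8.59, 13.05, 19.84, 30.16]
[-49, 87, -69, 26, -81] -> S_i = Random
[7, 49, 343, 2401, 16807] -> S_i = 7*7^i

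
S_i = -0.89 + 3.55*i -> [-0.89, 2.66, 6.21, 9.76, 13.31]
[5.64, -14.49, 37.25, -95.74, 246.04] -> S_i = 5.64*(-2.57)^i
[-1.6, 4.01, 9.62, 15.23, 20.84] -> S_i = -1.60 + 5.61*i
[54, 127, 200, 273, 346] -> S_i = 54 + 73*i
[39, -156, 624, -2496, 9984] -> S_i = 39*-4^i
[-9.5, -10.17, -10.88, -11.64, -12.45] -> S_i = -9.50*1.07^i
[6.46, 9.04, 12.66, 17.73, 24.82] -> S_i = 6.46*1.40^i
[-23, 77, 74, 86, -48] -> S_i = Random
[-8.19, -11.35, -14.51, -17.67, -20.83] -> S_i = -8.19 + -3.16*i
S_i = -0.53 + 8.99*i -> [-0.53, 8.46, 17.45, 26.44, 35.43]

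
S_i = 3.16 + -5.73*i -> [3.16, -2.57, -8.3, -14.03, -19.76]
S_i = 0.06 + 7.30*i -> [0.06, 7.36, 14.66, 21.96, 29.26]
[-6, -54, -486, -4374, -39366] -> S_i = -6*9^i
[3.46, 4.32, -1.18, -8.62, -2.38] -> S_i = Random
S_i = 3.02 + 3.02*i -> [3.02, 6.04, 9.06, 12.08, 15.1]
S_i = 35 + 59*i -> [35, 94, 153, 212, 271]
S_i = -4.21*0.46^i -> [-4.21, -1.94, -0.89, -0.41, -0.19]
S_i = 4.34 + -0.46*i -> [4.34, 3.88, 3.42, 2.96, 2.5]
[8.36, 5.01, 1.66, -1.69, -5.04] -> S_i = 8.36 + -3.35*i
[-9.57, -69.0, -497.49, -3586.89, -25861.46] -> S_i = -9.57*7.21^i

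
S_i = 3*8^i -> [3, 24, 192, 1536, 12288]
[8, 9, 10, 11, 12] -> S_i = 8 + 1*i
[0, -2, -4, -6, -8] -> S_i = 0 + -2*i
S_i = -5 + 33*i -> [-5, 28, 61, 94, 127]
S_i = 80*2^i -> [80, 160, 320, 640, 1280]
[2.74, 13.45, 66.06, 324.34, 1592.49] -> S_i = 2.74*4.91^i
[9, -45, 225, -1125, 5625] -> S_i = 9*-5^i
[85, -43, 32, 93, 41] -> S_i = Random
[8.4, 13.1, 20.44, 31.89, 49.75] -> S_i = 8.40*1.56^i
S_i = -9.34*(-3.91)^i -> [-9.34, 36.52, -142.79, 558.31, -2183.0]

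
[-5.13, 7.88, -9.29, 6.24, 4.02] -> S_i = Random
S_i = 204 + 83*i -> [204, 287, 370, 453, 536]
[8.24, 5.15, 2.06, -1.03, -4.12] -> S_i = 8.24 + -3.09*i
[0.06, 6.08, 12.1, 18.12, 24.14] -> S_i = 0.06 + 6.02*i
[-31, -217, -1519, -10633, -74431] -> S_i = -31*7^i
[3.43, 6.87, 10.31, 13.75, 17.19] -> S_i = 3.43 + 3.44*i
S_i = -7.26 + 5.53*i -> [-7.26, -1.73, 3.8, 9.33, 14.86]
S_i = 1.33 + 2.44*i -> [1.33, 3.77, 6.21, 8.65, 11.09]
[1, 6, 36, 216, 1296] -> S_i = 1*6^i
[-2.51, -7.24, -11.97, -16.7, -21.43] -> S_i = -2.51 + -4.73*i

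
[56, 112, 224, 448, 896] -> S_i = 56*2^i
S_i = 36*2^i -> [36, 72, 144, 288, 576]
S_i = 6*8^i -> [6, 48, 384, 3072, 24576]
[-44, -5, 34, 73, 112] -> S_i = -44 + 39*i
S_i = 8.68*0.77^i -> [8.68, 6.68, 5.15, 3.96, 3.05]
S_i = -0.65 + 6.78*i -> [-0.65, 6.13, 12.91, 19.69, 26.47]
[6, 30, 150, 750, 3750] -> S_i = 6*5^i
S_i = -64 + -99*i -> [-64, -163, -262, -361, -460]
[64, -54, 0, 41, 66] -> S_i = Random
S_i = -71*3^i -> [-71, -213, -639, -1917, -5751]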